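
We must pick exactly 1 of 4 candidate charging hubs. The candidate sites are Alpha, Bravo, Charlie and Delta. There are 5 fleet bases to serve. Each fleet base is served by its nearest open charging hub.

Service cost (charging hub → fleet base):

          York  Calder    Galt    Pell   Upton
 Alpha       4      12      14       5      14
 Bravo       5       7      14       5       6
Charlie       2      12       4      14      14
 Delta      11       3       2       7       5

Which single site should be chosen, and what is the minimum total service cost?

With exactly 1 open, each fleet base uses its cheapest among the chosen.
{Delta}: York→Delta 11, Calder→Delta 3, Galt→Delta 2, Pell→Delta 7, Upton→Delta 5. Service cost 28.
{Bravo}: service cost 37
{Charlie}: service cost 46
Among all 4 size-1 choices, {Delta} is lowest.

Choose Delta only; total service cost 28.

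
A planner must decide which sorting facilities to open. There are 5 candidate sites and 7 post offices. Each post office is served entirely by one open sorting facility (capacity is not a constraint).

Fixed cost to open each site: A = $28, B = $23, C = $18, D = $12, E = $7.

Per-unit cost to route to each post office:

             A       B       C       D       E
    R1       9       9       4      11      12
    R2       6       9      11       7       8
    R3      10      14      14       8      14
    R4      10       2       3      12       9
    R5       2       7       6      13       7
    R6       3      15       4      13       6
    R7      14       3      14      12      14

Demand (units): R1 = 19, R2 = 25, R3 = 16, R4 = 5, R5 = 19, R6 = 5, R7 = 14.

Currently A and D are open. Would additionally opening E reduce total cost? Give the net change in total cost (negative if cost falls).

Current service cost with {A, D}: 720.
Adding E: each post office re-picks its cheapest; new service cost 715, saving 5.
Extra fixed cost: 7. Net change = 7 − 5 = 2.
(Totals: 760 → 762.)

No — net change +2 (cost rises by 2).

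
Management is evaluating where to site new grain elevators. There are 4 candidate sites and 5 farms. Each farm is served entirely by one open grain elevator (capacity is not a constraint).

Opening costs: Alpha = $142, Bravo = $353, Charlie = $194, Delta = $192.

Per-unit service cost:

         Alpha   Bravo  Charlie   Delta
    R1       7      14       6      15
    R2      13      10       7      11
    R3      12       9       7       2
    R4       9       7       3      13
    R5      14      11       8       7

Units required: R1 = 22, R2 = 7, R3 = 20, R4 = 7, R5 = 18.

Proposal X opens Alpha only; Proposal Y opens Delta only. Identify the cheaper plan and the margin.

Proposal Y is cheaper by 86.

Proposal X: {Alpha}: R1→Alpha 7·22=154, R2→Alpha 13·7=91, R3→Alpha 12·20=240, R4→Alpha 9·7=63, R5→Alpha 14·18=252. Service 800; fixed 142; total 942.
Proposal Y: {Delta}: R1→Delta 15·22=330, R2→Delta 11·7=77, R3→Delta 2·20=40, R4→Delta 13·7=91, R5→Delta 7·18=126. Service 664; fixed 192; total 856.
Difference: |942 − 856| = 86.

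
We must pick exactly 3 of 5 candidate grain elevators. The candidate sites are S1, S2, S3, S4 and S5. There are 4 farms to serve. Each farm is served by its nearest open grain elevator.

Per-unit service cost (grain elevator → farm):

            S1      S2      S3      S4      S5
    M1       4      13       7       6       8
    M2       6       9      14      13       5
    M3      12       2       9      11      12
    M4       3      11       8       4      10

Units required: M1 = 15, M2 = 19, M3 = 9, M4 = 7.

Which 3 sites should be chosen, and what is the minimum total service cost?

Choose S1, S2 and S5; total service cost 194.

With exactly 3 open, each farm uses its cheapest among the chosen.
{S1, S2, S5}: M1→S1 4·15=60, M2→S5 5·19=95, M3→S2 2·9=18, M4→S1 3·7=21. Service cost 194.
{S1, S2, S3}: service cost 213
{S1, S2, S4}: service cost 213
Among all 10 size-3 choices, {S1, S2, S5} is lowest.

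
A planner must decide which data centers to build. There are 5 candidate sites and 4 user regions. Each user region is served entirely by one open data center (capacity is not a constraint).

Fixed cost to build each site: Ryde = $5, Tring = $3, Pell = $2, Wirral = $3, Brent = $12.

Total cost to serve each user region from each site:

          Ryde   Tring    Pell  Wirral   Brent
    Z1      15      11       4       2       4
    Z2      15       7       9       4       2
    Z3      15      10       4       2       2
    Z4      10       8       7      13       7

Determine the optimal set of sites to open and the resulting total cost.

For any fixed open set, each user region goes to its cheapest open site; total = fixed + service.
{Pell, Wirral}: Z1→Wirral 2, Z2→Wirral 4, Z3→Wirral 2, Z4→Pell 7. Service 15; fixed 5; total 20.
{Tring, Wirral}: service 16 + fixed 6 = 22
{Tring, Pell, Wirral}: service 15 + fixed 8 = 23
{Ryde, Tring, Pell, Wirral, Brent}: service 13 + fixed 25 = 38
No other subset beats 20.

Open Pell and Wirral; minimum total cost 20.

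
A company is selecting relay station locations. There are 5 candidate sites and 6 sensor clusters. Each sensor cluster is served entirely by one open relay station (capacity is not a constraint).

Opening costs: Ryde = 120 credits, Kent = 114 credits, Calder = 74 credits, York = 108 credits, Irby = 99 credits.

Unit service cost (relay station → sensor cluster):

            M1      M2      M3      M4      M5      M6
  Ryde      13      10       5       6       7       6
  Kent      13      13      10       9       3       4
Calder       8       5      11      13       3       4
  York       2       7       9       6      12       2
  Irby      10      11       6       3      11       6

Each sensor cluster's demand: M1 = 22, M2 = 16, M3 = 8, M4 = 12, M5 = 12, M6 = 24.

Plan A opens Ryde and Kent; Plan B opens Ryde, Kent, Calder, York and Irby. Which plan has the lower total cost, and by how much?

Plan B is cheaper by 125.

Plan A: {Ryde, Kent}: M1→Ryde 13·22=286, M2→Ryde 10·16=160, M3→Ryde 5·8=40, M4→Ryde 6·12=72, M5→Kent 3·12=36, M6→Kent 4·24=96. Service 690; fixed 234; total 924.
Plan B: {Ryde, Kent, Calder, York, Irby}: M1→York 2·22=44, M2→Calder 5·16=80, M3→Ryde 5·8=40, M4→Irby 3·12=36, M5→Kent 3·12=36, M6→York 2·24=48. Service 284; fixed 515; total 799.
Difference: |924 − 799| = 125.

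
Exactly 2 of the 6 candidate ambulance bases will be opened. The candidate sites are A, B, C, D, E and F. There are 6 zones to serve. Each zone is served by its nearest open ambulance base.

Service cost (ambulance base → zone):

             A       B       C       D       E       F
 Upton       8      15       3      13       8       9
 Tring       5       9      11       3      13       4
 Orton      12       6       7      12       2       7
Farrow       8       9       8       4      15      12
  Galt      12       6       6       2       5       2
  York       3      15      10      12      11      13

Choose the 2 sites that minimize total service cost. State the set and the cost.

With exactly 2 open, each zone uses its cheapest among the chosen.
{C, D}: Upton→C 3, Tring→D 3, Orton→C 7, Farrow→D 4, Galt→D 2, York→C 10. Service cost 29.
{D, E}: service cost 30
{A, E}: service cost 31
Among all 15 size-2 choices, {C, D} is lowest.

Choose C and D; total service cost 29.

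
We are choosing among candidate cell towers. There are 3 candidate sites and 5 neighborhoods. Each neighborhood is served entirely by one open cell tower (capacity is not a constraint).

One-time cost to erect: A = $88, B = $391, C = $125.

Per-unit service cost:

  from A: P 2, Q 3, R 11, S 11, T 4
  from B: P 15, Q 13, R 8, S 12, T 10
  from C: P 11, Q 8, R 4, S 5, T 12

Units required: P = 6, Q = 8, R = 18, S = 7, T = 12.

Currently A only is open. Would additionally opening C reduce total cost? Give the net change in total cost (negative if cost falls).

Yes — net change −43 (cost falls by 43).

Current service cost with {A}: 359.
Adding C: each neighborhood re-picks its cheapest; new service cost 191, saving 168.
Extra fixed cost: 125. Net change = 125 − 168 = -43.
(Totals: 447 → 404.)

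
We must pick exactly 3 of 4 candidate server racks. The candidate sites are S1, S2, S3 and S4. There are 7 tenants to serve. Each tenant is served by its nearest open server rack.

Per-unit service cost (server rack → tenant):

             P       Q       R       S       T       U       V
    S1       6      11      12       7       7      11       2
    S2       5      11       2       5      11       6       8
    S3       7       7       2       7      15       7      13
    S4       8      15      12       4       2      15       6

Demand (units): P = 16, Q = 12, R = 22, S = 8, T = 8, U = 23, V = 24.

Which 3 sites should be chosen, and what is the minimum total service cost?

Choose S1, S3 and S4; total service cost 481.

With exactly 3 open, each tenant uses its cheapest among the chosen.
{S1, S3, S4}: P→S1 6·16=96, Q→S3 7·12=84, R→S3 2·22=44, S→S4 4·8=32, T→S4 2·8=16, U→S3 7·23=161, V→S1 2·24=48. Service cost 481.
{S1, S2, S3}: service cost 490
{S1, S2, S4}: service cost 490
Among all 4 size-3 choices, {S1, S3, S4} is lowest.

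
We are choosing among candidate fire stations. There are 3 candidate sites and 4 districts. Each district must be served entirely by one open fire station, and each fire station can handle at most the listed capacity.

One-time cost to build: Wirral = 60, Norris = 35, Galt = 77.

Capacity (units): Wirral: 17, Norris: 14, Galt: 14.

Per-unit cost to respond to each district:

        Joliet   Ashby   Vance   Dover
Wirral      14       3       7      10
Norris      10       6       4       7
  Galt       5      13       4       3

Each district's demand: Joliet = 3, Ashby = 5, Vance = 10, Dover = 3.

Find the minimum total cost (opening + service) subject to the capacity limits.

Open {Wirral, Norris}: Joliet→Norris 10·3=30, Ashby→Wirral 3·5=15, Vance→Norris 4·10=40, Dover→Wirral 10·3=30.
Loads: Wirral carries 8/17, Norris carries 13/14. Service 115; fixed 95; total 210.
Next best feasible plan costs 213.

Minimum total cost: 210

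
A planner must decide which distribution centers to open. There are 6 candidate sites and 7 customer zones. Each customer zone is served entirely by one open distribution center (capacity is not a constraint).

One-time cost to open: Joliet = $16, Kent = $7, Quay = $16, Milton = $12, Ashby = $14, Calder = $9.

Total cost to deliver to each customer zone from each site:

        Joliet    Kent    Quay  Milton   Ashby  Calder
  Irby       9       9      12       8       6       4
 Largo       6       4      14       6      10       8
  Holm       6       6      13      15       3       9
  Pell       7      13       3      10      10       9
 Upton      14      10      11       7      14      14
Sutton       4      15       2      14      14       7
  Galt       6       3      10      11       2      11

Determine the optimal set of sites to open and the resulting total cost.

For any fixed open set, each customer zone goes to its cheapest open site; total = fixed + service.
{Kent, Calder}: Irby→Calder 4, Largo→Kent 4, Holm→Kent 6, Pell→Calder 9, Upton→Kent 10, Sutton→Calder 7, Galt→Kent 3. Service 43; fixed 16; total 59.
{Kent, Quay}: service 37 + fixed 23 = 60
{Kent, Quay, Calder}: service 32 + fixed 32 = 64
{Joliet, Kent, Quay, Milton, Ashby, Calder}: service 25 + fixed 74 = 99
No other subset beats 59.

Open Kent and Calder; minimum total cost 59.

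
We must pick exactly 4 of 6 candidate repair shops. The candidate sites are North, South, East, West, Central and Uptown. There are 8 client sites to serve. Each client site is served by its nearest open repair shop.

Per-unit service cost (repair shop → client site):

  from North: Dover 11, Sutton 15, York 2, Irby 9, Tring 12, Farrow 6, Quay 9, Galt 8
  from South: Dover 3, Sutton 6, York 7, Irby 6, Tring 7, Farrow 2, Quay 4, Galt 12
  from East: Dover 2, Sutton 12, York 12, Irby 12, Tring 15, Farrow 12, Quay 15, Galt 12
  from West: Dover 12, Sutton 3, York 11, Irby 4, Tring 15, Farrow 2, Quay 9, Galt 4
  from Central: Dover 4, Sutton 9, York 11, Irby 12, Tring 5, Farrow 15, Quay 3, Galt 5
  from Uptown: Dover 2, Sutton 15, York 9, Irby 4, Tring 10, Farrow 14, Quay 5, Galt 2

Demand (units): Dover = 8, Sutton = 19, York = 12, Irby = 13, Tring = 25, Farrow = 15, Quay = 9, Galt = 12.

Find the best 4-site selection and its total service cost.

With exactly 4 open, each client site uses its cheapest among the chosen.
{North, West, Central, Uptown}: Dover→Uptown 2·8=16, Sutton→West 3·19=57, York→North 2·12=24, Irby→West 4·13=52, Tring→Central 5·25=125, Farrow→West 2·15=30, Quay→Central 3·9=27, Galt→Uptown 2·12=24. Service cost 355.
{North, East, West, Central}: service cost 379
{North, South, West, Central}: service cost 387
Among all 15 size-4 choices, {North, West, Central, Uptown} is lowest.

Choose North, West, Central and Uptown; total service cost 355.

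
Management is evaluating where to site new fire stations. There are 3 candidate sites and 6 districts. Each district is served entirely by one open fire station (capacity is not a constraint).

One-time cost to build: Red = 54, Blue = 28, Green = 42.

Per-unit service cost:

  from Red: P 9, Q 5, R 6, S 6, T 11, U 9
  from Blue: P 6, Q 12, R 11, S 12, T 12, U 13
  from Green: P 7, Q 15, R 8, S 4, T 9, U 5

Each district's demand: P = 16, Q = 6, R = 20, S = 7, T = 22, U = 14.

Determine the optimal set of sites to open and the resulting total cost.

Open Red and Green; minimum total cost 654.

For any fixed open set, each district goes to its cheapest open site; total = fixed + service.
{Red, Green}: P→Green 7·16=112, Q→Red 5·6=30, R→Red 6·20=120, S→Green 4·7=28, T→Green 9·22=198, U→Green 5·14=70. Service 558; fixed 96; total 654.
{Red, Blue, Green}: service 542 + fixed 124 = 666
{Blue, Green}: P→Blue 6·16=96, Q→Blue 12·6=72, R→Green 8·20=160, S→Green 4·7=28, T→Green 9·22=198, U→Green 5·14=70. Service 624; fixed 70; total 694.
{Blue}: P→Blue 6·16=96, Q→Blue 12·6=72, R→Blue 11·20=220, S→Blue 12·7=84, T→Blue 12·22=264, U→Blue 13·14=182. Service 918; fixed 28; total 946.
No other subset beats 654.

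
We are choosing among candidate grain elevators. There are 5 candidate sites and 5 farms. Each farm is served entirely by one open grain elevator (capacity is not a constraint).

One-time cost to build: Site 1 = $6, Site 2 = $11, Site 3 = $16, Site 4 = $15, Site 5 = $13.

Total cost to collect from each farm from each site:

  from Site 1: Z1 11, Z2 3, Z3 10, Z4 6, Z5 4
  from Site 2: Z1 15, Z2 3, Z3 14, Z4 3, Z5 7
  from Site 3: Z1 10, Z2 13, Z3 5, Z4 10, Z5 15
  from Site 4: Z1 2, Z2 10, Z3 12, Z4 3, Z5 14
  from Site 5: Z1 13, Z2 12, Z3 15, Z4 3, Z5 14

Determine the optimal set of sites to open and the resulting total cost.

Open Site 1 only; minimum total cost 40.

For any fixed open set, each farm goes to its cheapest open site; total = fixed + service.
{Site 1}: Z1→Site 1 11, Z2→Site 1 3, Z3→Site 1 10, Z4→Site 1 6, Z5→Site 1 4. Service 34; fixed 6; total 40.
{Site 1, Site 4}: Z1→Site 4 2, Z2→Site 1 3, Z3→Site 1 10, Z4→Site 4 3, Z5→Site 1 4. Service 22; fixed 21; total 43.
{Site 1, Site 2}: service 31 + fixed 17 = 48
{Site 1, Site 2, Site 3, Site 4, Site 5}: Z1→Site 4 2, Z2→Site 1 3, Z3→Site 3 5, Z4→Site 2 3, Z5→Site 1 4. Service 17; fixed 61; total 78.
No other subset beats 40.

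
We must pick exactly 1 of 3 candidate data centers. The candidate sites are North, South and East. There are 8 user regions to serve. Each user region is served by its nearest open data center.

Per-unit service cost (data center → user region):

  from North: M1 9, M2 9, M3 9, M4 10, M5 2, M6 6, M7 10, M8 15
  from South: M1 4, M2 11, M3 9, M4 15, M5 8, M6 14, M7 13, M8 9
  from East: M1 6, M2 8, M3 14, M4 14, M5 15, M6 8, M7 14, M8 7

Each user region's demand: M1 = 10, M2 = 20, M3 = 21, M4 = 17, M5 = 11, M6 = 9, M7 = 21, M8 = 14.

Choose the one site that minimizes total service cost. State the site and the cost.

With exactly 1 open, each user region uses its cheapest among the chosen.
{North}: M1→North 9·10=90, M2→North 9·20=180, M3→North 9·21=189, M4→North 10·17=170, M5→North 2·11=22, M6→North 6·9=54, M7→North 10·21=210, M8→North 15·14=210. Service cost 1125.
{South}: service cost 1317
{East}: service cost 1381
Among all 3 size-1 choices, {North} is lowest.

Choose North only; total service cost 1125.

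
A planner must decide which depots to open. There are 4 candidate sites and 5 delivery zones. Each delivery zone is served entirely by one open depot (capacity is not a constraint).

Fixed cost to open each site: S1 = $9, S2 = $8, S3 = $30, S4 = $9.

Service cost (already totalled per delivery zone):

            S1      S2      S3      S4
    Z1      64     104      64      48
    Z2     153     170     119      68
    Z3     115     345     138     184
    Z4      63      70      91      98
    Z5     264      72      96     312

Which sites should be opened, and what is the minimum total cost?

Open S1, S2 and S4; minimum total cost 392.

For any fixed open set, each delivery zone goes to its cheapest open site; total = fixed + service.
{S1, S2, S4}: Z1→S4 48, Z2→S4 68, Z3→S1 115, Z4→S1 63, Z5→S2 72. Service 366; fixed 26; total 392.
{S1, S2, S3, S4}: service 366 + fixed 56 = 422
{S1, S3, S4}: service 390 + fixed 48 = 438
{S2}: Z1→S2 104, Z2→S2 170, Z3→S2 345, Z4→S2 70, Z5→S2 72. Service 761; fixed 8; total 769.
No other subset beats 392.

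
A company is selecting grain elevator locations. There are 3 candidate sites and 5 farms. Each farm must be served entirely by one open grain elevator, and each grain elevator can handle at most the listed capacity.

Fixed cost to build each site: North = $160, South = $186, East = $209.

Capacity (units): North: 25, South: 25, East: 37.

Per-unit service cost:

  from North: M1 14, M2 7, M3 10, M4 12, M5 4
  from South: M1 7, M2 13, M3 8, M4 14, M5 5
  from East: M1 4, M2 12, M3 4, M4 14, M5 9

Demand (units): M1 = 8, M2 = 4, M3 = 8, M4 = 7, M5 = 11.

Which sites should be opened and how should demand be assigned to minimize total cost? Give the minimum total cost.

Open {North, East}: M1→East 4·8=32, M2→North 7·4=28, M3→East 4·8=32, M4→North 12·7=84, M5→North 4·11=44.
Loads: North carries 22/25, East carries 16/37. Service 220; fixed 369; total 589.
Next best feasible plan costs 603.

Minimum total cost: 589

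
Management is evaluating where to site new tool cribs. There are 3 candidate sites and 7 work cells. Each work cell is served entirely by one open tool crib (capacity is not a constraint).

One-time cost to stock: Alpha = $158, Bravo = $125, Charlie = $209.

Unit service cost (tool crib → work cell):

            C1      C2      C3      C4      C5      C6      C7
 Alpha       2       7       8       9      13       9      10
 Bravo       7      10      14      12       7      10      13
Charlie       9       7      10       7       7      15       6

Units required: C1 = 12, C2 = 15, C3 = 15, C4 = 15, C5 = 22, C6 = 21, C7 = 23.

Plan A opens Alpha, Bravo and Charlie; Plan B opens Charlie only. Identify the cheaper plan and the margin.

Plan B is cheaper by 43.

Plan A: {Alpha, Bravo, Charlie}: C1→Alpha 2·12=24, C2→Alpha 7·15=105, C3→Alpha 8·15=120, C4→Charlie 7·15=105, C5→Bravo 7·22=154, C6→Alpha 9·21=189, C7→Charlie 6·23=138. Service 835; fixed 492; total 1327.
Plan B: {Charlie}: C1→Charlie 9·12=108, C2→Charlie 7·15=105, C3→Charlie 10·15=150, C4→Charlie 7·15=105, C5→Charlie 7·22=154, C6→Charlie 15·21=315, C7→Charlie 6·23=138. Service 1075; fixed 209; total 1284.
Difference: |1327 − 1284| = 43.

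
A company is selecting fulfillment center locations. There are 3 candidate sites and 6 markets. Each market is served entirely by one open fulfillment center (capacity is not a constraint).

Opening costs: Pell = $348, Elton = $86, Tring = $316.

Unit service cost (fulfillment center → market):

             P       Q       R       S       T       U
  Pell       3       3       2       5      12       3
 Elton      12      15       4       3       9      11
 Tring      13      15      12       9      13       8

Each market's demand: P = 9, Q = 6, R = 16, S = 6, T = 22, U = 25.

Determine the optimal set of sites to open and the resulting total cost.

Open Pell only; minimum total cost 794.

For any fixed open set, each market goes to its cheapest open site; total = fixed + service.
{Pell}: P→Pell 3·9=27, Q→Pell 3·6=18, R→Pell 2·16=32, S→Pell 5·6=30, T→Pell 12·22=264, U→Pell 3·25=75. Service 446; fixed 348; total 794.
{Pell, Elton}: service 368 + fixed 434 = 802
{Elton}: P→Elton 12·9=108, Q→Elton 15·6=90, R→Elton 4·16=64, S→Elton 3·6=18, T→Elton 9·22=198, U→Elton 11·25=275. Service 753; fixed 86; total 839.
{Pell, Elton, Tring}: service 368 + fixed 750 = 1118
No other subset beats 794.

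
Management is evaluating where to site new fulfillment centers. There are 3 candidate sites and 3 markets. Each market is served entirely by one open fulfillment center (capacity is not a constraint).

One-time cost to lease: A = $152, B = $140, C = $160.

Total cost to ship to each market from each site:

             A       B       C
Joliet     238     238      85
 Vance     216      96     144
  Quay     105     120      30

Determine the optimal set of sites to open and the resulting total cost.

Open C only; minimum total cost 419.

For any fixed open set, each market goes to its cheapest open site; total = fixed + service.
{C}: Joliet→C 85, Vance→C 144, Quay→C 30. Service 259; fixed 160; total 419.
{B, C}: Joliet→C 85, Vance→B 96, Quay→C 30. Service 211; fixed 300; total 511.
{A, C}: service 259 + fixed 312 = 571
{A, B, C}: service 211 + fixed 452 = 663
No other subset beats 419.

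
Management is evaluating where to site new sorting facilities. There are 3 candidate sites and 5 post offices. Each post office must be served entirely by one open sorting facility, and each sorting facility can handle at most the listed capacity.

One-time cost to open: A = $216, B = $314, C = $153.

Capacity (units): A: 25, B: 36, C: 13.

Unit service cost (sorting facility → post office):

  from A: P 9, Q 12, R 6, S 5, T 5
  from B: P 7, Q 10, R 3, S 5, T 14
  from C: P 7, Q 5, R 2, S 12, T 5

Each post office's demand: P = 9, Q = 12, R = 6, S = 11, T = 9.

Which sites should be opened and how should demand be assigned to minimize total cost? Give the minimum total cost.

Open {B, C}: P→B 7·9=63, Q→C 5·12=60, R→B 3·6=18, S→B 5·11=55, T→B 14·9=126.
Loads: B carries 35/36, C carries 12/13. Service 322; fixed 467; total 789.
Next best feasible plan costs 831.

Minimum total cost: 789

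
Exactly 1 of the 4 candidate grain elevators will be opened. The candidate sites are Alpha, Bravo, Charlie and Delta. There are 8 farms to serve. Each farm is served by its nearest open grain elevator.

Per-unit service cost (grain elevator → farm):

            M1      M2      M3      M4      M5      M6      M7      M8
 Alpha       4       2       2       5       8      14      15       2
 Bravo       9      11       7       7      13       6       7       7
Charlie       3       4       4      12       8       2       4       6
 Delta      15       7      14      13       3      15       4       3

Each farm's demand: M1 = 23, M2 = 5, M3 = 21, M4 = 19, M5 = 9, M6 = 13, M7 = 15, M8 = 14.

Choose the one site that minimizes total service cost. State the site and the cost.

With exactly 1 open, each farm uses its cheapest among the chosen.
{Charlie}: M1→Charlie 3·23=69, M2→Charlie 4·5=20, M3→Charlie 4·21=84, M4→Charlie 12·19=228, M5→Charlie 8·9=72, M6→Charlie 2·13=26, M7→Charlie 4·15=60, M8→Charlie 6·14=84. Service cost 643.
{Alpha}: service cost 746
{Bravo}: service cost 940
Among all 4 size-1 choices, {Charlie} is lowest.

Choose Charlie only; total service cost 643.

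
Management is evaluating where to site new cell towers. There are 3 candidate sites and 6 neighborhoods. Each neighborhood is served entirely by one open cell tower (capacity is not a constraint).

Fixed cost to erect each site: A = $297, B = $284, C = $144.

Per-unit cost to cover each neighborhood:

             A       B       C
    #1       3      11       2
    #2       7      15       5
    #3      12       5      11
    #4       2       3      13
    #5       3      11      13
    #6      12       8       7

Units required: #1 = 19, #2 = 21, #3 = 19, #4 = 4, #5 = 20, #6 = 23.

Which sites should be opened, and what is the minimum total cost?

For any fixed open set, each neighborhood goes to its cheapest open site; total = fixed + service.
{C}: #1→C 2·19=38, #2→C 5·21=105, #3→C 11·19=209, #4→C 13·4=52, #5→C 13·20=260, #6→C 7·23=161. Service 825; fixed 144; total 969.
{A, C}: service 581 + fixed 441 = 1022
{B, C}: service 631 + fixed 428 = 1059
{A, B, C}: service 467 + fixed 725 = 1192
No other subset beats 969.

Open C only; minimum total cost 969.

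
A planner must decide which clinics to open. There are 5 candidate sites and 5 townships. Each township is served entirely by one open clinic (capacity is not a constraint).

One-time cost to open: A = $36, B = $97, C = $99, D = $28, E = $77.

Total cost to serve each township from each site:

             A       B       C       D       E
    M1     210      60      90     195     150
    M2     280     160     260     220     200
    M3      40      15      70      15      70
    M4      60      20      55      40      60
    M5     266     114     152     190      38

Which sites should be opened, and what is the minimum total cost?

For any fixed open set, each township goes to its cheapest open site; total = fixed + service.
{B}: M1→B 60, M2→B 160, M3→B 15, M4→B 20, M5→B 114. Service 369; fixed 97; total 466.
{B, E}: service 293 + fixed 174 = 467
{B, D}: service 369 + fixed 125 = 494
{A, B, C, D, E}: service 293 + fixed 337 = 630
No other subset beats 466.

Open B only; minimum total cost 466.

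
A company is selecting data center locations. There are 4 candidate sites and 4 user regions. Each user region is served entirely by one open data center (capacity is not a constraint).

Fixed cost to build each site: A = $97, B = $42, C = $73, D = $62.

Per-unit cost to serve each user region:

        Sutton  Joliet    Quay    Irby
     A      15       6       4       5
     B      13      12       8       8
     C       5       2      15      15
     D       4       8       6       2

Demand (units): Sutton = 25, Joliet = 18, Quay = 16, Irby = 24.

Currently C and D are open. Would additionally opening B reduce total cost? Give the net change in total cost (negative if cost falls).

Current service cost with {C, D}: 280.
Adding B: each user region re-picks its cheapest; new service cost 280, saving 0.
Extra fixed cost: 42. Net change = 42 − 0 = 42.
(Totals: 415 → 457.)

No — net change +42 (cost rises by 42).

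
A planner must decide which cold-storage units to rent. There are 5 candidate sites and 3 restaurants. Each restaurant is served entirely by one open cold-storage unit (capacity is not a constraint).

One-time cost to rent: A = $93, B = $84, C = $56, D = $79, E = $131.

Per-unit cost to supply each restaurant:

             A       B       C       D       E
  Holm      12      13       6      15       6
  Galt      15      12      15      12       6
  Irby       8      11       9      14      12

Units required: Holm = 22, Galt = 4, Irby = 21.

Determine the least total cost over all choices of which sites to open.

For any fixed open set, each restaurant goes to its cheapest open site; total = fixed + service.
{C}: Holm→C 6·22=132, Galt→C 15·4=60, Irby→C 9·21=189. Service 381; fixed 56; total 437.
{C, D}: service 369 + fixed 135 = 504
{A, C}: Holm→C 6·22=132, Galt→A 15·4=60, Irby→A 8·21=168. Service 360; fixed 149; total 509.
{A, B, C, D, E}: Holm→C 6·22=132, Galt→E 6·4=24, Irby→A 8·21=168. Service 324; fixed 443; total 767.
No other subset beats 437.

Minimum total cost: 437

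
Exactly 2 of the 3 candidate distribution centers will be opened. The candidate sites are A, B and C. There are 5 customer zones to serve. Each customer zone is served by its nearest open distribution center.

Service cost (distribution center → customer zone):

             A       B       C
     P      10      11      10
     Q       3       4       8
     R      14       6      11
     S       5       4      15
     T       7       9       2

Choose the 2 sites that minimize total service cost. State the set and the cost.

With exactly 2 open, each customer zone uses its cheapest among the chosen.
{B, C}: P→C 10, Q→B 4, R→B 6, S→B 4, T→C 2. Service cost 26.
{A, B}: service cost 30
{A, C}: service cost 31
Among all 3 size-2 choices, {B, C} is lowest.

Choose B and C; total service cost 26.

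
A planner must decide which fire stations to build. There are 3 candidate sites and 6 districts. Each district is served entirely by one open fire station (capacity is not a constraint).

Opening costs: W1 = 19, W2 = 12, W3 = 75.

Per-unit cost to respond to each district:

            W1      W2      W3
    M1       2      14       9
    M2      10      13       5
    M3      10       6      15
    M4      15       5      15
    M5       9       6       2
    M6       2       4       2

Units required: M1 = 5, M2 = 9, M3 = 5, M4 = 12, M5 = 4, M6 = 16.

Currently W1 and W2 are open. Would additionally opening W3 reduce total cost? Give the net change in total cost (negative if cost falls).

No — net change +14 (cost rises by 14).

Current service cost with {W1, W2}: 246.
Adding W3: each district re-picks its cheapest; new service cost 185, saving 61.
Extra fixed cost: 75. Net change = 75 − 61 = 14.
(Totals: 277 → 291.)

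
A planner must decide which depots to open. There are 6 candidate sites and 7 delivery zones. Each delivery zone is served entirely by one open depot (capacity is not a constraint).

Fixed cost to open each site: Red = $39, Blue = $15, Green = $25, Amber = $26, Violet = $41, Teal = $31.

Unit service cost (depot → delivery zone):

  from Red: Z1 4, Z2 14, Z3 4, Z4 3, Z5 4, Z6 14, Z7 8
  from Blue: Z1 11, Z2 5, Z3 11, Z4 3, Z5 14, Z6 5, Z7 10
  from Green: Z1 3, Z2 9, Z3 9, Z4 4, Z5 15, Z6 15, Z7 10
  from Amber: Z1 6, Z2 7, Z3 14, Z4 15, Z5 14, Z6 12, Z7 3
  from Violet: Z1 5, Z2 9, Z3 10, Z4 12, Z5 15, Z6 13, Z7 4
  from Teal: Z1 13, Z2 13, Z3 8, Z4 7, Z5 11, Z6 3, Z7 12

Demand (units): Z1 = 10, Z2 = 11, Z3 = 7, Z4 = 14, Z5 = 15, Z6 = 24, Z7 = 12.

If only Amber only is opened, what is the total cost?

Each delivery zone is assigned to its cheapest site among the open ones.
{Amber}: Z1→Amber 6·10=60, Z2→Amber 7·11=77, Z3→Amber 14·7=98, Z4→Amber 15·14=210, Z5→Amber 14·15=210, Z6→Amber 12·24=288, Z7→Amber 3·12=36. Service 979; fixed 26; total 1005.

Total cost: 1005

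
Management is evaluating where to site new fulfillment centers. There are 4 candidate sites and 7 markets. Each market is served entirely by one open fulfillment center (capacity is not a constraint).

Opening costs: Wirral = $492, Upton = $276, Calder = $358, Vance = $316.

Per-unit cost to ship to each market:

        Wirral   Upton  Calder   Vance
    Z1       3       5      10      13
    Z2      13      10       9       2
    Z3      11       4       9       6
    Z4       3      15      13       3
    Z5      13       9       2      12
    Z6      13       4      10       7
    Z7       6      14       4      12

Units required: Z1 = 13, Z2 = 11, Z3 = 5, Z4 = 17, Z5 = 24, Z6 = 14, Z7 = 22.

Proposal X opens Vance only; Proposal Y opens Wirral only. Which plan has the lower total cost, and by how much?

Proposal X is cheaper by 168.

Proposal X: {Vance}: Z1→Vance 13·13=169, Z2→Vance 2·11=22, Z3→Vance 6·5=30, Z4→Vance 3·17=51, Z5→Vance 12·24=288, Z6→Vance 7·14=98, Z7→Vance 12·22=264. Service 922; fixed 316; total 1238.
Proposal Y: {Wirral}: Z1→Wirral 3·13=39, Z2→Wirral 13·11=143, Z3→Wirral 11·5=55, Z4→Wirral 3·17=51, Z5→Wirral 13·24=312, Z6→Wirral 13·14=182, Z7→Wirral 6·22=132. Service 914; fixed 492; total 1406.
Difference: |1238 − 1406| = 168.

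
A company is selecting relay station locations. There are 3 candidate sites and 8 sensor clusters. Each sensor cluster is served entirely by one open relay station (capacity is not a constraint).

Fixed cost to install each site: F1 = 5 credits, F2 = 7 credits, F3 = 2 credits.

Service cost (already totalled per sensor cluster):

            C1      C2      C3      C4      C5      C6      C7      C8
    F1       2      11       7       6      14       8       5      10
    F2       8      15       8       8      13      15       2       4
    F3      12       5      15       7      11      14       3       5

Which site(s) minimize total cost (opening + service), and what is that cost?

For any fixed open set, each sensor cluster goes to its cheapest open site; total = fixed + service.
{F1, F3}: C1→F1 2, C2→F3 5, C3→F1 7, C4→F1 6, C5→F3 11, C6→F1 8, C7→F3 3, C8→F3 5. Service 47; fixed 7; total 54.
{F1, F2, F3}: service 45 + fixed 14 = 59
{F1, F2}: C1→F1 2, C2→F1 11, C3→F1 7, C4→F1 6, C5→F2 13, C6→F1 8, C7→F2 2, C8→F2 4. Service 53; fixed 12; total 65.
{F3}: service 72 + fixed 2 = 74
(All 7 nonempty subsets were checked; F1 and F3 is lowest.)

Open F1 and F3; minimum total cost 54.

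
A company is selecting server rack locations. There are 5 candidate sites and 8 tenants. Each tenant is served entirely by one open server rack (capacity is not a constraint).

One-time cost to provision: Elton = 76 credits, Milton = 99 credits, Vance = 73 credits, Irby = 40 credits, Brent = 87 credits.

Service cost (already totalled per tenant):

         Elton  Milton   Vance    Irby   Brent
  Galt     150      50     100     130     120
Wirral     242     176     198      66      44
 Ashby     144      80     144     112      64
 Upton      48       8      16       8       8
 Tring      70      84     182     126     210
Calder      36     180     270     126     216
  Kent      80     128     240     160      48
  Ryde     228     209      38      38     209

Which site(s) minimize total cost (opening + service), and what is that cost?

For any fixed open set, each tenant goes to its cheapest open site; total = fixed + service.
{Elton, Irby, Brent}: Galt→Brent 120, Wirral→Brent 44, Ashby→Brent 64, Upton→Irby 8, Tring→Elton 70, Calder→Elton 36, Kent→Brent 48, Ryde→Irby 38. Service 428; fixed 203; total 631.
{Elton, Milton, Irby}: service 428 + fixed 215 = 643
{Elton, Vance, Brent}: service 408 + fixed 236 = 644
{Elton, Milton, Vance, Irby, Brent}: service 358 + fixed 375 = 733
No other subset beats 631.

Open Elton, Irby and Brent; minimum total cost 631.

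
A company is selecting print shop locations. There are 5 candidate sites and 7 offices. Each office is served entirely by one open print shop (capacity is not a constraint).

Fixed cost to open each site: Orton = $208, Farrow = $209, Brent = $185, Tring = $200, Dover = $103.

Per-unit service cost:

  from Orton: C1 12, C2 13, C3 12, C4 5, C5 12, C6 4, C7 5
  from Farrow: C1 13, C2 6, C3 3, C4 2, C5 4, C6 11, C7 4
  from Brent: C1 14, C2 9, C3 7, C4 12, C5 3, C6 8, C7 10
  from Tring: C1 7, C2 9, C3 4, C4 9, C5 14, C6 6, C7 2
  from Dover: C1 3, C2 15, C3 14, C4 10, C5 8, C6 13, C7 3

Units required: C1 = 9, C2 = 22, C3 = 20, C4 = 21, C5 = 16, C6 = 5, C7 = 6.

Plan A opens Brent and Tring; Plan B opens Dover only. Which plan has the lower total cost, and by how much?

Plan A is cheaper by 156.

Plan A: {Brent, Tring}: C1→Tring 7·9=63, C2→Brent 9·22=198, C3→Tring 4·20=80, C4→Tring 9·21=189, C5→Brent 3·16=48, C6→Tring 6·5=30, C7→Tring 2·6=12. Service 620; fixed 385; total 1005.
Plan B: {Dover}: C1→Dover 3·9=27, C2→Dover 15·22=330, C3→Dover 14·20=280, C4→Dover 10·21=210, C5→Dover 8·16=128, C6→Dover 13·5=65, C7→Dover 3·6=18. Service 1058; fixed 103; total 1161.
Difference: |1005 − 1161| = 156.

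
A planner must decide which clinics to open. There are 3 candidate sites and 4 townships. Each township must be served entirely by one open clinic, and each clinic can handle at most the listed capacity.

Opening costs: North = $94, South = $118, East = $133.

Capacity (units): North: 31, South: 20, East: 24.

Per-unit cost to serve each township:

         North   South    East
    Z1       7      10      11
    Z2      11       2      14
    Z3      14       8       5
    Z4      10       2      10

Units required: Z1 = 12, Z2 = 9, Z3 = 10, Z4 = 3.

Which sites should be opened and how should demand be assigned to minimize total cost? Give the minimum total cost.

Minimum total cost: 424

Open {North, South}: Z1→North 7·12=84, Z2→South 2·9=18, Z3→South 8·10=80, Z4→North 10·3=30.
Loads: North carries 15/31, South carries 19/20. Service 212; fixed 212; total 424.
Next best feasible plan costs 457.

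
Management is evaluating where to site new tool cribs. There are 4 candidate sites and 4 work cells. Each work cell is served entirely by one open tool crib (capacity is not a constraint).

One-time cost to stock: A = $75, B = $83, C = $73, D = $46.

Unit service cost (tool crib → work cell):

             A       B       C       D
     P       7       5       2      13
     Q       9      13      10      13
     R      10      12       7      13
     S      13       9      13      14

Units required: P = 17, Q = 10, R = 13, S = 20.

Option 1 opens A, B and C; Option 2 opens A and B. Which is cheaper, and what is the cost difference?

Option 1 is cheaper by 17.

Option 1: {A, B, C}: P→C 2·17=34, Q→A 9·10=90, R→C 7·13=91, S→B 9·20=180. Service 395; fixed 231; total 626.
Option 2: {A, B}: P→B 5·17=85, Q→A 9·10=90, R→A 10·13=130, S→B 9·20=180. Service 485; fixed 158; total 643.
Difference: |626 − 643| = 17.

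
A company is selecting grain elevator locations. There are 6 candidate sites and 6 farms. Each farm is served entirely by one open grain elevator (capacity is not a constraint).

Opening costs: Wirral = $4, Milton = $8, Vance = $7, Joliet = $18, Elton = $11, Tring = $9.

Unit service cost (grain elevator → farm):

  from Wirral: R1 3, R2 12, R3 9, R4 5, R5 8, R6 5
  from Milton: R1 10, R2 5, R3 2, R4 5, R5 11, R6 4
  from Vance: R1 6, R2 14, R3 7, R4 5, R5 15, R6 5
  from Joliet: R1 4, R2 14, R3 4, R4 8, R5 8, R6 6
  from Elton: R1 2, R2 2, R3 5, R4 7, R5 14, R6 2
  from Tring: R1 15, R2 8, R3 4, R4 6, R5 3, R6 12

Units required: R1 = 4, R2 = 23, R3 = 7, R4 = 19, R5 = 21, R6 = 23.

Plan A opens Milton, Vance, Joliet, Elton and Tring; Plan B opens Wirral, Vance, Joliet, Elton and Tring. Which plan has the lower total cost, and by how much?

Plan A is cheaper by 10.

Plan A: {Milton, Vance, Joliet, Elton, Tring}: R1→Elton 2·4=8, R2→Elton 2·23=46, R3→Milton 2·7=14, R4→Milton 5·19=95, R5→Tring 3·21=63, R6→Elton 2·23=46. Service 272; fixed 53; total 325.
Plan B: {Wirral, Vance, Joliet, Elton, Tring}: R1→Elton 2·4=8, R2→Elton 2·23=46, R3→Joliet 4·7=28, R4→Wirral 5·19=95, R5→Tring 3·21=63, R6→Elton 2·23=46. Service 286; fixed 49; total 335.
Difference: |325 − 335| = 10.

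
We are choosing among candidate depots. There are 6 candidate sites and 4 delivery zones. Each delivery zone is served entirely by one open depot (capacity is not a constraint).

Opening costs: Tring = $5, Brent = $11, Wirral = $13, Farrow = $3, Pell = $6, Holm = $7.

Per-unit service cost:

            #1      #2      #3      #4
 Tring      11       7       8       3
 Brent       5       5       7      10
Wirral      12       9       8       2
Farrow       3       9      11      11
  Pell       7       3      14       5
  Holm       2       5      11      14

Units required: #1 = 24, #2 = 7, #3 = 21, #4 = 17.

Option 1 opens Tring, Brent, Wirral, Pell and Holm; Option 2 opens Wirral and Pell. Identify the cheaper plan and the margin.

Option 1: {Tring, Brent, Wirral, Pell, Holm}: #1→Holm 2·24=48, #2→Pell 3·7=21, #3→Brent 7·21=147, #4→Wirral 2·17=34. Service 250; fixed 42; total 292.
Option 2: {Wirral, Pell}: #1→Pell 7·24=168, #2→Pell 3·7=21, #3→Wirral 8·21=168, #4→Wirral 2·17=34. Service 391; fixed 19; total 410.
Difference: |292 − 410| = 118.

Option 1 is cheaper by 118.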